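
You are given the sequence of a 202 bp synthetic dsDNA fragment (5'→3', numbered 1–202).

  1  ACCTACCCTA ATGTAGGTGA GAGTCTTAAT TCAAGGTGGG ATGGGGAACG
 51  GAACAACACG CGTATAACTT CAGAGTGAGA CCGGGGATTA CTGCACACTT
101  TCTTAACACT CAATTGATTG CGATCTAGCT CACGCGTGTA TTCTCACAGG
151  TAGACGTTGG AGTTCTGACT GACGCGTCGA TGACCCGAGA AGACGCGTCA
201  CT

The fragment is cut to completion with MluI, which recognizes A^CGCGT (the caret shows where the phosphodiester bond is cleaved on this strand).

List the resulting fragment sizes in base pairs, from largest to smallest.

74, 58, 40, 21, 9 bp

MluI sites (ACGCGT) start at positions 58, 132, 172, 193.
MluI cuts after the first base of each site, so after positions 58, 132, 172, 193.
Linear molecule, 4 cuts → 5 fragments:
  1–58 → 58 bp
  59–132 → 74 bp
  133–172 → 40 bp
  173–193 → 21 bp
  194–202 → 9 bp
Sorted largest to smallest: 74, 58, 40, 21, 9 bp.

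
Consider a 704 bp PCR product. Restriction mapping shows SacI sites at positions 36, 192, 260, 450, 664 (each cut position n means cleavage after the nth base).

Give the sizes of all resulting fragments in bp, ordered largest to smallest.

Linear molecule, 5 cuts → 6 fragments:
  36 − 0 = 36 bp
  192 − 36 = 156 bp
  260 − 192 = 68 bp
  450 − 260 = 190 bp
  664 − 450 = 214 bp
  704 − 664 = 40 bp
Sorted largest to smallest: 214, 190, 156, 68, 40, 36 bp.

214, 190, 156, 68, 40, 36 bp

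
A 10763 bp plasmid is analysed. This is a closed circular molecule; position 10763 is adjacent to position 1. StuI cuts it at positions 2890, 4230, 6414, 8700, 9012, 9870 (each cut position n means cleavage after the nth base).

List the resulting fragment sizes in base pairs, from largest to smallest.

Circular molecule, 6 cuts → 6 fragments:
  4230 − 2890 = 1340 bp
  6414 − 4230 = 2184 bp
  8700 − 6414 = 2286 bp
  9012 − 8700 = 312 bp
  9870 − 9012 = 858 bp
  wrap: 10763 − 9870 + 2890 = 3783 bp
Sorted largest to smallest: 3783, 2286, 2184, 1340, 858, 312 bp.

3783, 2286, 2184, 1340, 858, 312 bp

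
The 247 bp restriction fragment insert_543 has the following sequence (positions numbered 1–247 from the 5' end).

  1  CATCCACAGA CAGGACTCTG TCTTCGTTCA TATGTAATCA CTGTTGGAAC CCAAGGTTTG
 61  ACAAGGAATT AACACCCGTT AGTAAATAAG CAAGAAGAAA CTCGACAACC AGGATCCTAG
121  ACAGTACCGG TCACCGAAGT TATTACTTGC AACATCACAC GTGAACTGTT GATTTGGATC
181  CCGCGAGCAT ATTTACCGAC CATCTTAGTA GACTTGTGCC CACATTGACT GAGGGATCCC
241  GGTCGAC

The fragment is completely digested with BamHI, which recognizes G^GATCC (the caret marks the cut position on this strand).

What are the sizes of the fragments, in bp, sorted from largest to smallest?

112, 64, 58, 13 bp

BamHI sites (GGATCC) start at positions 112, 176, 234.
BamHI cuts after the first base of each site, so after positions 112, 176, 234.
Linear molecule, 3 cuts → 4 fragments:
  1–112 → 112 bp
  113–176 → 64 bp
  177–234 → 58 bp
  235–247 → 13 bp
Sorted largest to smallest: 112, 64, 58, 13 bp.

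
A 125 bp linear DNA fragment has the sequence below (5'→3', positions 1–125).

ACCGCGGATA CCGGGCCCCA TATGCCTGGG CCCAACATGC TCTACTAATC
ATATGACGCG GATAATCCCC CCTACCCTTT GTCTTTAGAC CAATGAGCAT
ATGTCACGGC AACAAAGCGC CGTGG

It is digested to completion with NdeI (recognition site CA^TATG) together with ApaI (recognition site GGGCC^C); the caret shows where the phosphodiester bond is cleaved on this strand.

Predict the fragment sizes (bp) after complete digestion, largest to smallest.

NdeI sites (CATATG) start at positions 19, 50, 98.
NdeI cuts after base 2 of each site, so after positions 20, 51, 99.
ApaI sites (GGGCCC) start at positions 13, 28.
ApaI cuts after base 5 of each site (before the last base), so after positions 17, 32.
Combined cut positions: 17, 20, 32, 51, 99.
Linear molecule, 5 cuts → 6 fragments:
  1–17 → 17 bp
  18–20 → 3 bp
  21–32 → 12 bp
  33–51 → 19 bp
  52–99 → 48 bp
  100–125 → 26 bp
Sorted largest to smallest: 48, 26, 19, 17, 12, 3 bp.

48, 26, 19, 17, 12, 3 bp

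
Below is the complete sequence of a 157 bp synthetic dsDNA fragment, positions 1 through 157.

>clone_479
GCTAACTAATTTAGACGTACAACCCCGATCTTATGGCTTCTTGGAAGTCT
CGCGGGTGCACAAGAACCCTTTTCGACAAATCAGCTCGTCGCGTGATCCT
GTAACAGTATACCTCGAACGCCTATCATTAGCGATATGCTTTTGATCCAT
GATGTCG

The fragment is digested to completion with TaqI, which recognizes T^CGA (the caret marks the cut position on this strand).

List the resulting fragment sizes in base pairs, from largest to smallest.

73, 43, 41 bp

TaqI sites (TCGA) start at positions 73, 114.
TaqI cuts after the first base of each site, so after positions 73, 114.
Linear molecule, 2 cuts → 3 fragments:
  1–73 → 73 bp
  74–114 → 41 bp
  115–157 → 43 bp
Sorted largest to smallest: 73, 43, 41 bp.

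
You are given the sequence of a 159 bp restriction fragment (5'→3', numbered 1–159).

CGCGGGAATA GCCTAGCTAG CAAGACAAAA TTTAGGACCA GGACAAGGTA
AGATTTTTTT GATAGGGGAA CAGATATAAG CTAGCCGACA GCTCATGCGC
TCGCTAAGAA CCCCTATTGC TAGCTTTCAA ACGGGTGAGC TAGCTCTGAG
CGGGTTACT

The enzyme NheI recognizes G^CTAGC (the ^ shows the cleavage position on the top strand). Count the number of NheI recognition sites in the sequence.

4

GCTAGC occurs starting at positions 16, 80, 119, 139.
NheI cuts at 4 sites.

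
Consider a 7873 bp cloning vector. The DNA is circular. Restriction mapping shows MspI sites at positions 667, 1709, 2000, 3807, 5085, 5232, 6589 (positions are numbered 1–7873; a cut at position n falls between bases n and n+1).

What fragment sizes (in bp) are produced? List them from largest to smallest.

Circular molecule, 7 cuts → 7 fragments:
  1709 − 667 = 1042 bp
  2000 − 1709 = 291 bp
  3807 − 2000 = 1807 bp
  5085 − 3807 = 1278 bp
  5232 − 5085 = 147 bp
  6589 − 5232 = 1357 bp
  wrap: 7873 − 6589 + 667 = 1951 bp
Sorted largest to smallest: 1951, 1807, 1357, 1278, 1042, 291, 147 bp.

1951, 1807, 1357, 1278, 1042, 291, 147 bp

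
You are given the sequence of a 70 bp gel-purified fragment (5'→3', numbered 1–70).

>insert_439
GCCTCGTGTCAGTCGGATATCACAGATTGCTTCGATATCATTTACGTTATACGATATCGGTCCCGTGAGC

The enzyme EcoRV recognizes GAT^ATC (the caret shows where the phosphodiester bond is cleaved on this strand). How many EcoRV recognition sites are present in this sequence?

GATATC occurs starting at positions 16, 34, 53.
EcoRV cuts at 3 sites.

3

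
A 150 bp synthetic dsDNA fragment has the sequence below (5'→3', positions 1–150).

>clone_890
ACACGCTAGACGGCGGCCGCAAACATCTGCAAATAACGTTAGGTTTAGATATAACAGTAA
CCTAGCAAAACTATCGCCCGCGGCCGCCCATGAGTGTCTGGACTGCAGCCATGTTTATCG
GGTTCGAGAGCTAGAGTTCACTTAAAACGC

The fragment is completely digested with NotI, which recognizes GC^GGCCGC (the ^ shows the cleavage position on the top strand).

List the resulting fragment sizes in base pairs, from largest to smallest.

69, 67, 14 bp

NotI sites (GCGGCCGC) start at positions 13, 80.
NotI cuts after base 2 of each site, so after positions 14, 81.
Linear molecule, 2 cuts → 3 fragments:
  1–14 → 14 bp
  15–81 → 67 bp
  82–150 → 69 bp
Sorted largest to smallest: 69, 67, 14 bp.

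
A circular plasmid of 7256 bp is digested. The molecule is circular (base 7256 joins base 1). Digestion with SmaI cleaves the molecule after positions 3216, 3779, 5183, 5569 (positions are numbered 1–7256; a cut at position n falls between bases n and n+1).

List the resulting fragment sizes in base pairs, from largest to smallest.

4903, 1404, 563, 386 bp

Circular molecule, 4 cuts → 4 fragments:
  3779 − 3216 = 563 bp
  5183 − 3779 = 1404 bp
  5569 − 5183 = 386 bp
  wrap: 7256 − 5569 + 3216 = 4903 bp
Sorted largest to smallest: 4903, 1404, 563, 386 bp.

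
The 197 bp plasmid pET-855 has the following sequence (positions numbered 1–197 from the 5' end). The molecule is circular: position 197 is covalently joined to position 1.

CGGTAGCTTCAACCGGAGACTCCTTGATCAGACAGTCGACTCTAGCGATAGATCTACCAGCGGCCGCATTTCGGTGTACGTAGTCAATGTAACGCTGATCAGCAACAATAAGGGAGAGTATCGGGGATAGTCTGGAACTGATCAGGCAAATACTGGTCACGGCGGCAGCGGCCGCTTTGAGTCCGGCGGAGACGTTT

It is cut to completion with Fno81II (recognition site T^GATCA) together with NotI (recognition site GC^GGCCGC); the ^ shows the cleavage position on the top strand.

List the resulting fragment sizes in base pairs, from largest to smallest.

53, 43, 36, 35, 30 bp

Fno81II sites (TGATCA) start at positions 25, 96, 139.
Fno81II cuts after the first base of each site, so after positions 25, 96, 139.
NotI sites (GCGGCCGC) start at positions 60, 168.
NotI cuts after base 2 of each site, so after positions 61, 169.
Combined cut positions: 25, 61, 96, 139, 169.
Circular molecule, 5 cuts → 5 fragments:
  26–61 → 36 bp
  62–96 → 35 bp
  97–139 → 43 bp
  140–169 → 30 bp
  170–197 then 1–25 → 28 + 25 = 53 bp
Sorted largest to smallest: 53, 43, 36, 35, 30 bp.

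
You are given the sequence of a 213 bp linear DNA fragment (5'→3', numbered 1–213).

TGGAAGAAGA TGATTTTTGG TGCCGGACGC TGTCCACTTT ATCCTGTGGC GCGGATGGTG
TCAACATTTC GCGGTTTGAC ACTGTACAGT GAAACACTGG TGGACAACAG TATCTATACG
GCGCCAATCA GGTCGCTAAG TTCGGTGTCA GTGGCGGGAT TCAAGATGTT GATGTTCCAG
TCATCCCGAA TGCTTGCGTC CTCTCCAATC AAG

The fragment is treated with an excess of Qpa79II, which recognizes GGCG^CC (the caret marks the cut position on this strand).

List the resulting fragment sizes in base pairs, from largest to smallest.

123, 90 bp

The Qpa79II site (GGCGCC) starts at position 120.
Qpa79II cuts after base 4 of each site, so after position 123.
Linear molecule, 1 cut → 2 fragments:
  1–123 → 123 bp
  124–213 → 90 bp
Sorted largest to smallest: 123, 90 bp.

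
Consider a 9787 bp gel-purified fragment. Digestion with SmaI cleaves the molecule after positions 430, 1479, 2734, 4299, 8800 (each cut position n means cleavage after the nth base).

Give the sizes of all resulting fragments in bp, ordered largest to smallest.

Linear molecule, 5 cuts → 6 fragments:
  430 − 0 = 430 bp
  1479 − 430 = 1049 bp
  2734 − 1479 = 1255 bp
  4299 − 2734 = 1565 bp
  8800 − 4299 = 4501 bp
  9787 − 8800 = 987 bp
Sorted largest to smallest: 4501, 1565, 1255, 1049, 987, 430 bp.

4501, 1565, 1255, 1049, 987, 430 bp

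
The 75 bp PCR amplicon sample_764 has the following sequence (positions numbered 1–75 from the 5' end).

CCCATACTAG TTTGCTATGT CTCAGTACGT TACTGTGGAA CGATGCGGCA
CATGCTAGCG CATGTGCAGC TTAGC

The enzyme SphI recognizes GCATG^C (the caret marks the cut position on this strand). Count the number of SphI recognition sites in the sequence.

0

No occurrence of GCATGC is present in the sequence.
SphI does not cut: 0 sites.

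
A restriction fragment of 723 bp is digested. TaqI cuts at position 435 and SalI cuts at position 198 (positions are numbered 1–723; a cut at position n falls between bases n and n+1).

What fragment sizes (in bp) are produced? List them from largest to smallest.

288, 237, 198 bp

Combined cut positions (sorted): 198, 435.
Linear molecule, 2 cuts → 3 fragments:
  198 − 0 = 198 bp
  435 − 198 = 237 bp
  723 − 435 = 288 bp
Sorted largest to smallest: 288, 237, 198 bp.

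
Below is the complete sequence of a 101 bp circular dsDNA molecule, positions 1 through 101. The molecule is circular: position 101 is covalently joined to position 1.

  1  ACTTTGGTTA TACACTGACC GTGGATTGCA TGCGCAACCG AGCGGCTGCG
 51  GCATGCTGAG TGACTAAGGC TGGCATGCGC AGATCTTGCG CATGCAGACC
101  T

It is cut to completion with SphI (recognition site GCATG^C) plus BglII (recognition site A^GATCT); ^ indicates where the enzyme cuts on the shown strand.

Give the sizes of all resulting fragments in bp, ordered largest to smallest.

SphI sites (GCATGC) start at positions 28, 51, 73, 90.
SphI cuts after base 5 of each site (before the last base), so after positions 32, 55, 77, 94.
The BglII site (AGATCT) starts at position 81.
BglII cuts after the first base of each site, so after position 81.
Combined cut positions: 32, 55, 77, 81, 94.
Circular molecule, 5 cuts → 5 fragments:
  33–55 → 23 bp
  56–77 → 22 bp
  78–81 → 4 bp
  82–94 → 13 bp
  95–101 then 1–32 → 7 + 32 = 39 bp
Sorted largest to smallest: 39, 23, 22, 13, 4 bp.

39, 23, 22, 13, 4 bp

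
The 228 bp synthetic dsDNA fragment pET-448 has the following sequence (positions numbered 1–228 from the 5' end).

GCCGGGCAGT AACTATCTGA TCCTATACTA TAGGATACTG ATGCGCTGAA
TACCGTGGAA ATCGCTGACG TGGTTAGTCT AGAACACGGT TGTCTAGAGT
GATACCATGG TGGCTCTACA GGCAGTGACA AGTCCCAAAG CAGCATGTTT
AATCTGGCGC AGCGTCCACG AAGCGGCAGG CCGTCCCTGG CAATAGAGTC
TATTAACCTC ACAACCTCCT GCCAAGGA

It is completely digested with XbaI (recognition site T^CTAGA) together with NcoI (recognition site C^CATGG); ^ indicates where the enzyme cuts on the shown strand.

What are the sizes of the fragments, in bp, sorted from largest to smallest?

123, 78, 15, 12 bp

XbaI sites (TCTAGA) start at positions 78, 93.
XbaI cuts after the first base of each site, so after positions 78, 93.
The NcoI site (CCATGG) starts at position 105.
NcoI cuts after the first base of each site, so after position 105.
Combined cut positions: 78, 93, 105.
Linear molecule, 3 cuts → 4 fragments:
  1–78 → 78 bp
  79–93 → 15 bp
  94–105 → 12 bp
  106–228 → 123 bp
Sorted largest to smallest: 123, 78, 15, 12 bp.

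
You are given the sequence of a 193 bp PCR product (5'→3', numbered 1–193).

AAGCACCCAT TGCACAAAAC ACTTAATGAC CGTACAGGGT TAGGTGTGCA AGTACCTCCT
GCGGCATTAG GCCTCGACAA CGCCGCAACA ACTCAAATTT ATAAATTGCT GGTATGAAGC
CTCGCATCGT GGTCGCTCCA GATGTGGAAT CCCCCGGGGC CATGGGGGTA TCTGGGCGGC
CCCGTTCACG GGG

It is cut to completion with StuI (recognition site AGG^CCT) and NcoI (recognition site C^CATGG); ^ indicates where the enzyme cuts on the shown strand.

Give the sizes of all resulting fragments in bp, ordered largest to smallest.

89, 71, 33 bp

The StuI site (AGGCCT) starts at position 69.
StuI cuts after base 3 of each site, so after position 71.
The NcoI site (CCATGG) starts at position 160.
NcoI cuts after the first base of each site, so after position 160.
Combined cut positions: 71, 160.
Linear molecule, 2 cuts → 3 fragments:
  1–71 → 71 bp
  72–160 → 89 bp
  161–193 → 33 bp
Sorted largest to smallest: 89, 71, 33 bp.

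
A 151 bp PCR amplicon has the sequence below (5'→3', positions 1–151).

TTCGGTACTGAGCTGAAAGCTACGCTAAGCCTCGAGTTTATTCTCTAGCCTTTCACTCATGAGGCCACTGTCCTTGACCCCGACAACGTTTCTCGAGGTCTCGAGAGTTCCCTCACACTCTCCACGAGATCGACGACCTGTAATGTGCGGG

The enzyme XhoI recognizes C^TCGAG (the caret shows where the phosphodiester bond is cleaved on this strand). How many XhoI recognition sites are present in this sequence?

3

CTCGAG occurs starting at positions 31, 92, 100.
XhoI cuts at 3 sites.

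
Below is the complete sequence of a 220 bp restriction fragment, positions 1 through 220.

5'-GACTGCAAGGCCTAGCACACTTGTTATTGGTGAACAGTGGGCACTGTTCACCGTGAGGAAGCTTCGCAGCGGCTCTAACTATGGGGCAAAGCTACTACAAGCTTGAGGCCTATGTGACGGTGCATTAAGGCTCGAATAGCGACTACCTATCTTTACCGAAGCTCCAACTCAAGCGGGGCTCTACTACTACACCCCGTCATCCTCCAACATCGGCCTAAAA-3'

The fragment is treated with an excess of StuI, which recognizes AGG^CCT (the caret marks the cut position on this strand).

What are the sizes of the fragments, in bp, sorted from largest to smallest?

StuI sites (AGGCCT) start at positions 8, 106.
StuI cuts after base 3 of each site, so after positions 10, 108.
Linear molecule, 2 cuts → 3 fragments:
  1–10 → 10 bp
  11–108 → 98 bp
  109–220 → 112 bp
Sorted largest to smallest: 112, 98, 10 bp.

112, 98, 10 bp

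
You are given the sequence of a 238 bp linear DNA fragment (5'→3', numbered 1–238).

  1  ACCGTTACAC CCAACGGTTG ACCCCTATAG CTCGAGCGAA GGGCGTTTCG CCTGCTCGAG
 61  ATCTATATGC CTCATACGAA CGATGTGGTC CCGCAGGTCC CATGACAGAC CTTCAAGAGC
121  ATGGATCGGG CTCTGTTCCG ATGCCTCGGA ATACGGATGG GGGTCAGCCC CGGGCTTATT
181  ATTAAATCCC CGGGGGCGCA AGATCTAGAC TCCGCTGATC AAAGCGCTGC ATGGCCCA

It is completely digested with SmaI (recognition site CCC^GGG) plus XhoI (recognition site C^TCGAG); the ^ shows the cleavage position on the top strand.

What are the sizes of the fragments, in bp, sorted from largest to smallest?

116, 47, 31, 24, 20 bp

SmaI sites (CCCGGG) start at positions 169, 189.
SmaI cuts after base 3 of each site, so after positions 171, 191.
XhoI sites (CTCGAG) start at positions 31, 55.
XhoI cuts after the first base of each site, so after positions 31, 55.
Combined cut positions: 31, 55, 171, 191.
Linear molecule, 4 cuts → 5 fragments:
  1–31 → 31 bp
  32–55 → 24 bp
  56–171 → 116 bp
  172–191 → 20 bp
  192–238 → 47 bp
Sorted largest to smallest: 116, 47, 31, 24, 20 bp.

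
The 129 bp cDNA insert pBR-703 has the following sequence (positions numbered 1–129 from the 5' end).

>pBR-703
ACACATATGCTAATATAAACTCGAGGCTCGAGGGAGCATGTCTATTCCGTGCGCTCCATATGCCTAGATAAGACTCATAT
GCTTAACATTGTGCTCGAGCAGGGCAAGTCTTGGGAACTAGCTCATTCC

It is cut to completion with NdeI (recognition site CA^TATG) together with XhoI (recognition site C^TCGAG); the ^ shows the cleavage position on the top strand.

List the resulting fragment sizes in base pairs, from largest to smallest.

NdeI sites (CATATG) start at positions 4, 57, 76.
NdeI cuts after base 2 of each site, so after positions 5, 58, 77.
XhoI sites (CTCGAG) start at positions 20, 27, 94.
XhoI cuts after the first base of each site, so after positions 20, 27, 94.
Combined cut positions: 5, 20, 27, 58, 77, 94.
Linear molecule, 6 cuts → 7 fragments:
  1–5 → 5 bp
  6–20 → 15 bp
  21–27 → 7 bp
  28–58 → 31 bp
  59–77 → 19 bp
  78–94 → 17 bp
  95–129 → 35 bp
Sorted largest to smallest: 35, 31, 19, 17, 15, 7, 5 bp.

35, 31, 19, 17, 15, 7, 5 bp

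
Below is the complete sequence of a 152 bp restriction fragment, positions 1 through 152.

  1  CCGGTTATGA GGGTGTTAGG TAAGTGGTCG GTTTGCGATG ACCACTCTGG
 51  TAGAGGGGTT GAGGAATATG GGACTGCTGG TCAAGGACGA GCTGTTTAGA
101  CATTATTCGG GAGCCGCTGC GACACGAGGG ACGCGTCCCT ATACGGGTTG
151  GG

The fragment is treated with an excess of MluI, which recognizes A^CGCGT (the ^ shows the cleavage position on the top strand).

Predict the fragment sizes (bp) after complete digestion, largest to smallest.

131, 21 bp

The MluI site (ACGCGT) starts at position 131.
MluI cuts after the first base of each site, so after position 131.
Linear molecule, 1 cut → 2 fragments:
  1–131 → 131 bp
  132–152 → 21 bp
Sorted largest to smallest: 131, 21 bp.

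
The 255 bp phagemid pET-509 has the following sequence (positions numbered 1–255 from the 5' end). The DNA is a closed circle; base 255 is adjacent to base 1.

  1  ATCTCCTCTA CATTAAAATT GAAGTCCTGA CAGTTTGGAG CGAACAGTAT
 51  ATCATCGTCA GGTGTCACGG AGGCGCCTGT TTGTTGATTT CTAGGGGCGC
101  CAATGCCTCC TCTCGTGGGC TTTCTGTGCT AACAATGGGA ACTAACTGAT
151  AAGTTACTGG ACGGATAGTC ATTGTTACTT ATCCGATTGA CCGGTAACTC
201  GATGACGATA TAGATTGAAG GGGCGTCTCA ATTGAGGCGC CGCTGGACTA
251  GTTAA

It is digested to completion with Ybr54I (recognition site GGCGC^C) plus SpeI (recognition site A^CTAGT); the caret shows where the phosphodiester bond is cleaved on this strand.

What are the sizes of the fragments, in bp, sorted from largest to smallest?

140, 84, 24, 7 bp

Ybr54I sites (GGCGCC) start at positions 72, 96, 236.
Ybr54I cuts after base 5 of each site (before the last base), so after positions 76, 100, 240.
The SpeI site (ACTAGT) starts at position 247.
SpeI cuts after the first base of each site, so after position 247.
Combined cut positions: 76, 100, 240, 247.
Circular molecule, 4 cuts → 4 fragments:
  77–100 → 24 bp
  101–240 → 140 bp
  241–247 → 7 bp
  248–255 then 1–76 → 8 + 76 = 84 bp
Sorted largest to smallest: 140, 84, 24, 7 bp.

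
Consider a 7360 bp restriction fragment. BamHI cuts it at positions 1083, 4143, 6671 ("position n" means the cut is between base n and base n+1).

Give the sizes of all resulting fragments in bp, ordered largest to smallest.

3060, 2528, 1083, 689 bp

Linear molecule, 3 cuts → 4 fragments:
  1083 − 0 = 1083 bp
  4143 − 1083 = 3060 bp
  6671 − 4143 = 2528 bp
  7360 − 6671 = 689 bp
Sorted largest to smallest: 3060, 2528, 1083, 689 bp.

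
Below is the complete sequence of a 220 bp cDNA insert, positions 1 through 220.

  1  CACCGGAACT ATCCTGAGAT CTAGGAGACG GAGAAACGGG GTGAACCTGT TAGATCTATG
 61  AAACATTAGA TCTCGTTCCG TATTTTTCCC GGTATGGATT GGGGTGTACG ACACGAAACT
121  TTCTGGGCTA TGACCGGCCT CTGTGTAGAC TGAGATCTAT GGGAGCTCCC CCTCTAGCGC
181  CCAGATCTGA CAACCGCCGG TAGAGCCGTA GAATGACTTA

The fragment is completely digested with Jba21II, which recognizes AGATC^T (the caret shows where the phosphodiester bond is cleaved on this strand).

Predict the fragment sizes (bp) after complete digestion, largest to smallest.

85, 35, 33, 30, 21, 16 bp

Jba21II sites (AGATCT) start at positions 17, 52, 68, 153, 183.
Jba21II cuts after base 5 of each site (before the last base), so after positions 21, 56, 72, 157, 187.
Linear molecule, 5 cuts → 6 fragments:
  1–21 → 21 bp
  22–56 → 35 bp
  57–72 → 16 bp
  73–157 → 85 bp
  158–187 → 30 bp
  188–220 → 33 bp
Sorted largest to smallest: 85, 35, 33, 30, 21, 16 bp.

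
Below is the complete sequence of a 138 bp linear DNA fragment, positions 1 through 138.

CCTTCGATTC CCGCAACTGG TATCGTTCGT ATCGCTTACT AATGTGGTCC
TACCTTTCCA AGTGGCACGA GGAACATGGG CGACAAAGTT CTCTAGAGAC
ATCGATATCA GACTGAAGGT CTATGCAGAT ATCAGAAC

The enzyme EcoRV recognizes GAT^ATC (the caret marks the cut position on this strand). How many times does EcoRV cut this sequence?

2

GATATC occurs starting at positions 104, 128.
EcoRV cuts at 2 sites.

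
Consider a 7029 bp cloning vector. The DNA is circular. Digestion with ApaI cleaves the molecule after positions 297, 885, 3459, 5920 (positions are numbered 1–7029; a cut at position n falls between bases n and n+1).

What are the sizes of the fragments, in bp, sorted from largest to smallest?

2574, 2461, 1406, 588 bp

Circular molecule, 4 cuts → 4 fragments:
  885 − 297 = 588 bp
  3459 − 885 = 2574 bp
  5920 − 3459 = 2461 bp
  wrap: 7029 − 5920 + 297 = 1406 bp
Sorted largest to smallest: 2574, 2461, 1406, 588 bp.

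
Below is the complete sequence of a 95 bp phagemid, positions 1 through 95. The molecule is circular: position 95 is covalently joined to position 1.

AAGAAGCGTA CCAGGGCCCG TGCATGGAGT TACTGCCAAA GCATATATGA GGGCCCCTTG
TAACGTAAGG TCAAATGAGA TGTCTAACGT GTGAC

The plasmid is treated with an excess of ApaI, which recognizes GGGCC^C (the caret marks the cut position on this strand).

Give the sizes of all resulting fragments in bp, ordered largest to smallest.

58, 37 bp

ApaI sites (GGGCCC) start at positions 14, 51.
ApaI cuts after base 5 of each site (before the last base), so after positions 18, 55.
Circular molecule, 2 cuts → 2 fragments:
  19–55 → 37 bp
  56–95 then 1–18 → 40 + 18 = 58 bp
Sorted largest to smallest: 58, 37 bp.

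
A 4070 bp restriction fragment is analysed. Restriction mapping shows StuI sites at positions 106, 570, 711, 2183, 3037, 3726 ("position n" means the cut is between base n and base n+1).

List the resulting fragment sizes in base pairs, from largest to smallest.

Linear molecule, 6 cuts → 7 fragments:
  106 − 0 = 106 bp
  570 − 106 = 464 bp
  711 − 570 = 141 bp
  2183 − 711 = 1472 bp
  3037 − 2183 = 854 bp
  3726 − 3037 = 689 bp
  4070 − 3726 = 344 bp
Sorted largest to smallest: 1472, 854, 689, 464, 344, 141, 106 bp.

1472, 854, 689, 464, 344, 141, 106 bp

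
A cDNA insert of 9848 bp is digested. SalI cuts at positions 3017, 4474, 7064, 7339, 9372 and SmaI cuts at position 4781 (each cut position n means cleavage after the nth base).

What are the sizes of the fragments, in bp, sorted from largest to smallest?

Combined cut positions (sorted): 3017, 4474, 4781, 7064, 7339, 9372.
Linear molecule, 6 cuts → 7 fragments:
  3017 − 0 = 3017 bp
  4474 − 3017 = 1457 bp
  4781 − 4474 = 307 bp
  7064 − 4781 = 2283 bp
  7339 − 7064 = 275 bp
  9372 − 7339 = 2033 bp
  9848 − 9372 = 476 bp
Sorted largest to smallest: 3017, 2283, 2033, 1457, 476, 307, 275 bp.

3017, 2283, 2033, 1457, 476, 307, 275 bp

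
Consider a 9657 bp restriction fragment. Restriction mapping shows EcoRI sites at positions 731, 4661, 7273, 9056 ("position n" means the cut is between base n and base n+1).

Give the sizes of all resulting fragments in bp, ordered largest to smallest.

Linear molecule, 4 cuts → 5 fragments:
  731 − 0 = 731 bp
  4661 − 731 = 3930 bp
  7273 − 4661 = 2612 bp
  9056 − 7273 = 1783 bp
  9657 − 9056 = 601 bp
Sorted largest to smallest: 3930, 2612, 1783, 731, 601 bp.

3930, 2612, 1783, 731, 601 bp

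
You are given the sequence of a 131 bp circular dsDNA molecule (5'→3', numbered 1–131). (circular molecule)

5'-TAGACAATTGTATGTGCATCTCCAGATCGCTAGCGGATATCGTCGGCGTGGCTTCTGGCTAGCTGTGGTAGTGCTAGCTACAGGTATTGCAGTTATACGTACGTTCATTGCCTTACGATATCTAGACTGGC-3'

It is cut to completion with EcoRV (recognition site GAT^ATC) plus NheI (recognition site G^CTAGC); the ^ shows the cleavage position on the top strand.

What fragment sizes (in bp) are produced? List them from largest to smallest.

46, 41, 20, 15, 9 bp

EcoRV sites (GATATC) start at positions 36, 117.
EcoRV cuts after base 3 of each site, so after positions 38, 119.
NheI sites (GCTAGC) start at positions 29, 58, 73.
NheI cuts after the first base of each site, so after positions 29, 58, 73.
Combined cut positions: 29, 38, 58, 73, 119.
Circular molecule, 5 cuts → 5 fragments:
  30–38 → 9 bp
  39–58 → 20 bp
  59–73 → 15 bp
  74–119 → 46 bp
  120–131 then 1–29 → 12 + 29 = 41 bp
Sorted largest to smallest: 46, 41, 20, 15, 9 bp.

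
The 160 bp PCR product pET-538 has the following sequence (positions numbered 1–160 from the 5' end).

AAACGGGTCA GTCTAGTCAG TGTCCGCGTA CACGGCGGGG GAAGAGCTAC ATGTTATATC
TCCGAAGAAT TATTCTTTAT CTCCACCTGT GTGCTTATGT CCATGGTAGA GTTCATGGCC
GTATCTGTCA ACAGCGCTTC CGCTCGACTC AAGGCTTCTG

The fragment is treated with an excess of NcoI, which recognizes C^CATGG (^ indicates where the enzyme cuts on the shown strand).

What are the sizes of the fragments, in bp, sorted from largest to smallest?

The NcoI site (CCATGG) starts at position 101.
NcoI cuts after the first base of each site, so after position 101.
Linear molecule, 1 cut → 2 fragments:
  1–101 → 101 bp
  102–160 → 59 bp
Sorted largest to smallest: 101, 59 bp.

101, 59 bp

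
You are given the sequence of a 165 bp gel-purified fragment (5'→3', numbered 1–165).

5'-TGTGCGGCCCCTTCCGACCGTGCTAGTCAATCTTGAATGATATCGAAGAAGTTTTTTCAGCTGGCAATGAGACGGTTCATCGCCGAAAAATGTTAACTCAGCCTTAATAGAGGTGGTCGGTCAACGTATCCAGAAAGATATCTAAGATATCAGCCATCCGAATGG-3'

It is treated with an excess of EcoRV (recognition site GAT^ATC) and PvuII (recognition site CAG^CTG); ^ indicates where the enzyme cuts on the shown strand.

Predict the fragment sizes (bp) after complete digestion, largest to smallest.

79, 41, 19, 17, 9 bp

EcoRV sites (GATATC) start at positions 39, 137, 146.
EcoRV cuts after base 3 of each site, so after positions 41, 139, 148.
The PvuII site (CAGCTG) starts at position 58.
PvuII cuts after base 3 of each site, so after position 60.
Combined cut positions: 41, 60, 139, 148.
Linear molecule, 4 cuts → 5 fragments:
  1–41 → 41 bp
  42–60 → 19 bp
  61–139 → 79 bp
  140–148 → 9 bp
  149–165 → 17 bp
Sorted largest to smallest: 79, 41, 19, 17, 9 bp.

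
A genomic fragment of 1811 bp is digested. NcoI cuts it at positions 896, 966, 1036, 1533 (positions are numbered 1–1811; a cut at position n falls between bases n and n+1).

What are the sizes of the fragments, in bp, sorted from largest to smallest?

Linear molecule, 4 cuts → 5 fragments:
  896 − 0 = 896 bp
  966 − 896 = 70 bp
  1036 − 966 = 70 bp
  1533 − 1036 = 497 bp
  1811 − 1533 = 278 bp
Sorted largest to smallest: 896, 497, 278, 70, 70 bp.

896, 497, 278, 70, 70 bp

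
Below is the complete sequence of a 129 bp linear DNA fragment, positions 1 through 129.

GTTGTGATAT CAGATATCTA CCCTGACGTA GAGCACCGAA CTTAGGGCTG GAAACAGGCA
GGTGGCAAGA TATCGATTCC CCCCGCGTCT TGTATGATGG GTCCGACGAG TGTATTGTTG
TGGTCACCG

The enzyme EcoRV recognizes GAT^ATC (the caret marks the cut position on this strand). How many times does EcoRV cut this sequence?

GATATC occurs starting at positions 6, 13, 69.
EcoRV cuts at 3 sites.

3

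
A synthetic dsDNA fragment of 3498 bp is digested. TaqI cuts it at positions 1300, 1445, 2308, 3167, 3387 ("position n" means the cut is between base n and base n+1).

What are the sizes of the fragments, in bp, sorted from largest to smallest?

Linear molecule, 5 cuts → 6 fragments:
  1300 − 0 = 1300 bp
  1445 − 1300 = 145 bp
  2308 − 1445 = 863 bp
  3167 − 2308 = 859 bp
  3387 − 3167 = 220 bp
  3498 − 3387 = 111 bp
Sorted largest to smallest: 1300, 863, 859, 220, 145, 111 bp.

1300, 863, 859, 220, 145, 111 bp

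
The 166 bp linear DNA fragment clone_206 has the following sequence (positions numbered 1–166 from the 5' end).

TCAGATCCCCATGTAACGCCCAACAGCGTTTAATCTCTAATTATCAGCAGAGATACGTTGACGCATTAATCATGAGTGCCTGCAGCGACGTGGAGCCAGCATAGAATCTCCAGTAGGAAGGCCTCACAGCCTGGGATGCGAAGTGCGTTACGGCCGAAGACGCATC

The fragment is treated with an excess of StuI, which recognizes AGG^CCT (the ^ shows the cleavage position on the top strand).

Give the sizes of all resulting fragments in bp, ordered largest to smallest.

121, 45 bp

The StuI site (AGGCCT) starts at position 119.
StuI cuts after base 3 of each site, so after position 121.
Linear molecule, 1 cut → 2 fragments:
  1–121 → 121 bp
  122–166 → 45 bp
Sorted largest to smallest: 121, 45 bp.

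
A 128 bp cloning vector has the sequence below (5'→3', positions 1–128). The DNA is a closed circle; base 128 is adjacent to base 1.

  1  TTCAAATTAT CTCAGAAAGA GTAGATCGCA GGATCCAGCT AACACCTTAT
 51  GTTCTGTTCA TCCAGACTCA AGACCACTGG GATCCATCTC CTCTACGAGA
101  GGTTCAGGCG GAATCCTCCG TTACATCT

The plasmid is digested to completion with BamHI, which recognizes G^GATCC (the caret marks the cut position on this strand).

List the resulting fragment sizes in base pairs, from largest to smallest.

79, 49 bp

BamHI sites (GGATCC) start at positions 31, 80.
BamHI cuts after the first base of each site, so after positions 31, 80.
Circular molecule, 2 cuts → 2 fragments:
  32–80 → 49 bp
  81–128 then 1–31 → 48 + 31 = 79 bp
Sorted largest to smallest: 79, 49 bp.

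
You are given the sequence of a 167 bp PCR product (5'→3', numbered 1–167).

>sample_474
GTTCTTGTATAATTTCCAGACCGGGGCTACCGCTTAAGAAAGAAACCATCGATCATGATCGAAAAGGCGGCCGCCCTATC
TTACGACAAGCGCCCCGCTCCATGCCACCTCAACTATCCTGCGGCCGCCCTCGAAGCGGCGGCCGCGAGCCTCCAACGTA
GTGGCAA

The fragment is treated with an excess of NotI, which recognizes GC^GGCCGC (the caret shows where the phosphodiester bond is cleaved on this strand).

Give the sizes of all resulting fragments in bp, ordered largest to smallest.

NotI sites (GCGGCCGC) start at positions 67, 121, 139.
NotI cuts after base 2 of each site, so after positions 68, 122, 140.
Linear molecule, 3 cuts → 4 fragments:
  1–68 → 68 bp
  69–122 → 54 bp
  123–140 → 18 bp
  141–167 → 27 bp
Sorted largest to smallest: 68, 54, 27, 18 bp.

68, 54, 27, 18 bp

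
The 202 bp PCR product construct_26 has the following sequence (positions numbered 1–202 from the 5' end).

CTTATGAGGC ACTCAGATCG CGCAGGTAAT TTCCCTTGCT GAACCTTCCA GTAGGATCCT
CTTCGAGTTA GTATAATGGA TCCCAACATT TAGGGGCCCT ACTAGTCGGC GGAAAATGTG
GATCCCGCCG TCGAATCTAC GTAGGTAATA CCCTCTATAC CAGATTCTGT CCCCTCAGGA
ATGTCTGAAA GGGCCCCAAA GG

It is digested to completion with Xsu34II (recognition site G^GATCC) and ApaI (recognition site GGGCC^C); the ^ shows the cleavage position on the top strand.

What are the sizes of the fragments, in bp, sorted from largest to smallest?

75, 54, 24, 22, 20, 7 bp

Xsu34II sites (GGATCC) start at positions 54, 78, 120.
Xsu34II cuts after the first base of each site, so after positions 54, 78, 120.
ApaI sites (GGGCCC) start at positions 94, 191.
ApaI cuts after base 5 of each site (before the last base), so after positions 98, 195.
Combined cut positions: 54, 78, 98, 120, 195.
Linear molecule, 5 cuts → 6 fragments:
  1–54 → 54 bp
  55–78 → 24 bp
  79–98 → 20 bp
  99–120 → 22 bp
  121–195 → 75 bp
  196–202 → 7 bp
Sorted largest to smallest: 75, 54, 24, 22, 20, 7 bp.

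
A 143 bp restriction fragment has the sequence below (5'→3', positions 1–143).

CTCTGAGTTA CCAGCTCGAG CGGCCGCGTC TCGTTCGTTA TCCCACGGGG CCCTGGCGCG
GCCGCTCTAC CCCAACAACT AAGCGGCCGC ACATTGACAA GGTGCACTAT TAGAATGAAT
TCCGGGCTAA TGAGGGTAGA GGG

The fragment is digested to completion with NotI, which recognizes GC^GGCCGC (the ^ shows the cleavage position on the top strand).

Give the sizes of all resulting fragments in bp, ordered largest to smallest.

59, 38, 25, 21 bp

NotI sites (GCGGCCGC) start at positions 20, 58, 83.
NotI cuts after base 2 of each site, so after positions 21, 59, 84.
Linear molecule, 3 cuts → 4 fragments:
  1–21 → 21 bp
  22–59 → 38 bp
  60–84 → 25 bp
  85–143 → 59 bp
Sorted largest to smallest: 59, 38, 25, 21 bp.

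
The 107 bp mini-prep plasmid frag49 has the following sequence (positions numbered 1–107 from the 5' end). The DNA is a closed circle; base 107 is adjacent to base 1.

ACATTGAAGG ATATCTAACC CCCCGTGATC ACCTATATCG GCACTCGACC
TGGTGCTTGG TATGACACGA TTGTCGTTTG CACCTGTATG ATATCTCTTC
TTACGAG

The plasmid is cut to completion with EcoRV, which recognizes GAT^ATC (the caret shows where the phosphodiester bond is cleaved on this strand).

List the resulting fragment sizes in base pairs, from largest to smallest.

80, 27 bp

EcoRV sites (GATATC) start at positions 10, 90.
EcoRV cuts after base 3 of each site, so after positions 12, 92.
Circular molecule, 2 cuts → 2 fragments:
  13–92 → 80 bp
  93–107 then 1–12 → 15 + 12 = 27 bp
Sorted largest to smallest: 80, 27 bp.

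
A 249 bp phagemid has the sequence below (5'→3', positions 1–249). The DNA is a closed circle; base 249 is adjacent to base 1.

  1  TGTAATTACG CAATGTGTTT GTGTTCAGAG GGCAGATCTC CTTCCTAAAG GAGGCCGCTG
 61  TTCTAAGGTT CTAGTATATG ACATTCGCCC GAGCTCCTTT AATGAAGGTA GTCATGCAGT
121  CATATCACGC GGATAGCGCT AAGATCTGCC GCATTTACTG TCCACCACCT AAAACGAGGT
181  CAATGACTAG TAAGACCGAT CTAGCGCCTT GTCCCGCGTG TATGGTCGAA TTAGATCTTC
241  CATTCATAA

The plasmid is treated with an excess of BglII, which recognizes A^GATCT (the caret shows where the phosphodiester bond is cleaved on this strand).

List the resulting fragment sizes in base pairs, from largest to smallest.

108, 91, 50 bp

BglII sites (AGATCT) start at positions 34, 142, 233.
BglII cuts after the first base of each site, so after positions 34, 142, 233.
Circular molecule, 3 cuts → 3 fragments:
  35–142 → 108 bp
  143–233 → 91 bp
  234–249 then 1–34 → 16 + 34 = 50 bp
Sorted largest to smallest: 108, 91, 50 bp.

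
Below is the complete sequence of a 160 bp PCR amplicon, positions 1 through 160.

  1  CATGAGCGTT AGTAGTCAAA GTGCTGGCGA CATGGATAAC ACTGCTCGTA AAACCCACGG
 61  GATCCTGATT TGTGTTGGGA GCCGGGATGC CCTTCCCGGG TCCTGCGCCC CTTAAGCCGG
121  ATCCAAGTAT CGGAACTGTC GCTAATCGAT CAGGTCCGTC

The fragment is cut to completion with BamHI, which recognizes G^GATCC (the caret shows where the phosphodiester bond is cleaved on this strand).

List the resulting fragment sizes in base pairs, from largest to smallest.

60, 59, 41 bp

BamHI sites (GGATCC) start at positions 60, 119.
BamHI cuts after the first base of each site, so after positions 60, 119.
Linear molecule, 2 cuts → 3 fragments:
  1–60 → 60 bp
  61–119 → 59 bp
  120–160 → 41 bp
Sorted largest to smallest: 60, 59, 41 bp.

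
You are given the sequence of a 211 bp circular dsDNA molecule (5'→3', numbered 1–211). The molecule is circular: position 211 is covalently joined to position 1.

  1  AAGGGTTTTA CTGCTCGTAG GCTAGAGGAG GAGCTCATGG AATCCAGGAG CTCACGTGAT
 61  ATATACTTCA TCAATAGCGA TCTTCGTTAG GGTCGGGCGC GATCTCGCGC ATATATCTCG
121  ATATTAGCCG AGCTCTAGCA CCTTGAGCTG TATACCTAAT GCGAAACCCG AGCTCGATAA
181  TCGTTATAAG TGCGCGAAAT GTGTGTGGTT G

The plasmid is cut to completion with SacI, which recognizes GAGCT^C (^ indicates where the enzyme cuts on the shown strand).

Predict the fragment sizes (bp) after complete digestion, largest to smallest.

82, 72, 40, 17 bp

SacI sites (GAGCTC) start at positions 31, 48, 130, 170.
SacI cuts after base 5 of each site (before the last base), so after positions 35, 52, 134, 174.
Circular molecule, 4 cuts → 4 fragments:
  36–52 → 17 bp
  53–134 → 82 bp
  135–174 → 40 bp
  175–211 then 1–35 → 37 + 35 = 72 bp
Sorted largest to smallest: 82, 72, 40, 17 bp.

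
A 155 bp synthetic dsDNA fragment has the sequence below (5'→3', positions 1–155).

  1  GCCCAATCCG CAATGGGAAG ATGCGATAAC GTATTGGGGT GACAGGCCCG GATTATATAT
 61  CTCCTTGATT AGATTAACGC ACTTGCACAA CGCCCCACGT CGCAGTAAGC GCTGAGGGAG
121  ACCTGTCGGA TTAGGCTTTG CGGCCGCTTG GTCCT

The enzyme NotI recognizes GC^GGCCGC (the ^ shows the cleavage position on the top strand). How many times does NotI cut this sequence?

GCGGCCGC occurs starting at position 140.
NotI cuts at 1 site.

1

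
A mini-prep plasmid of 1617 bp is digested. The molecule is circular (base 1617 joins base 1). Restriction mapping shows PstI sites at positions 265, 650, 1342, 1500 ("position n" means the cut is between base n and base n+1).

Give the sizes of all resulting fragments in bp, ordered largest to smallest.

Circular molecule, 4 cuts → 4 fragments:
  650 − 265 = 385 bp
  1342 − 650 = 692 bp
  1500 − 1342 = 158 bp
  wrap: 1617 − 1500 + 265 = 382 bp
Sorted largest to smallest: 692, 385, 382, 158 bp.

692, 385, 382, 158 bp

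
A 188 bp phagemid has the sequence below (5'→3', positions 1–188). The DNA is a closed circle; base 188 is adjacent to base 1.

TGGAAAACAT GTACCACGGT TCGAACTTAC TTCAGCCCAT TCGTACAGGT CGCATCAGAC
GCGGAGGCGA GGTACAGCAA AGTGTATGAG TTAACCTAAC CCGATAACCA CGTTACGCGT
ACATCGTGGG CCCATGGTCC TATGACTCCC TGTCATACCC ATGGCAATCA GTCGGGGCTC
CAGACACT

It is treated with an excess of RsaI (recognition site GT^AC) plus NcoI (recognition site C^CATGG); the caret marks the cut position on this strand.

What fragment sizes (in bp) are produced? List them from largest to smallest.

47, 41, 32, 29, 27, 12 bp

RsaI sites (GTAC) start at positions 11, 43, 72, 119.
RsaI cuts after base 2 of each site, so after positions 12, 44, 73, 120.
NcoI sites (CCATGG) start at positions 132, 159.
NcoI cuts after the first base of each site, so after positions 132, 159.
Combined cut positions: 12, 44, 73, 120, 132, 159.
Circular molecule, 6 cuts → 6 fragments:
  13–44 → 32 bp
  45–73 → 29 bp
  74–120 → 47 bp
  121–132 → 12 bp
  133–159 → 27 bp
  160–188 then 1–12 → 29 + 12 = 41 bp
Sorted largest to smallest: 47, 41, 32, 29, 27, 12 bp.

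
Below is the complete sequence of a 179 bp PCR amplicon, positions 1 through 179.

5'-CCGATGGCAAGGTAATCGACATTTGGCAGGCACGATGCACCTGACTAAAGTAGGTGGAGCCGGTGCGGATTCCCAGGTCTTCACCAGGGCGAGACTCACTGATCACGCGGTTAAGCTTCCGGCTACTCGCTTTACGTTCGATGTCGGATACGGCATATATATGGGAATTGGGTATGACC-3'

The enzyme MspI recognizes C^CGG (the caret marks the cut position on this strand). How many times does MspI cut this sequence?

2

CCGG occurs starting at positions 60, 119.
MspI cuts at 2 sites.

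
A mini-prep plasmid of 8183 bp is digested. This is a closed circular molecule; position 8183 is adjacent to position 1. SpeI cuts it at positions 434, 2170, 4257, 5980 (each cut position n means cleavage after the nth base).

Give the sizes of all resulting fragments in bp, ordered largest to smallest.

Circular molecule, 4 cuts → 4 fragments:
  2170 − 434 = 1736 bp
  4257 − 2170 = 2087 bp
  5980 − 4257 = 1723 bp
  wrap: 8183 − 5980 + 434 = 2637 bp
Sorted largest to smallest: 2637, 2087, 1736, 1723 bp.

2637, 2087, 1736, 1723 bp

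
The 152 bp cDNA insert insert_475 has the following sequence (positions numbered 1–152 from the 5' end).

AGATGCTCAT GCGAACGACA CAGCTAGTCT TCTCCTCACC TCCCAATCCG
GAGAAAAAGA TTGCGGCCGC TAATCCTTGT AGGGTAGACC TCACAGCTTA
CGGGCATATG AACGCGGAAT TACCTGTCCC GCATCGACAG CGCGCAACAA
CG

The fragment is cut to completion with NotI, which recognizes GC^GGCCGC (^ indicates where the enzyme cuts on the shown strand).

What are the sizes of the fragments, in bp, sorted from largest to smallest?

The NotI site (GCGGCCGC) starts at position 63.
NotI cuts after base 2 of each site, so after position 64.
Linear molecule, 1 cut → 2 fragments:
  1–64 → 64 bp
  65–152 → 88 bp
Sorted largest to smallest: 88, 64 bp.

88, 64 bp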